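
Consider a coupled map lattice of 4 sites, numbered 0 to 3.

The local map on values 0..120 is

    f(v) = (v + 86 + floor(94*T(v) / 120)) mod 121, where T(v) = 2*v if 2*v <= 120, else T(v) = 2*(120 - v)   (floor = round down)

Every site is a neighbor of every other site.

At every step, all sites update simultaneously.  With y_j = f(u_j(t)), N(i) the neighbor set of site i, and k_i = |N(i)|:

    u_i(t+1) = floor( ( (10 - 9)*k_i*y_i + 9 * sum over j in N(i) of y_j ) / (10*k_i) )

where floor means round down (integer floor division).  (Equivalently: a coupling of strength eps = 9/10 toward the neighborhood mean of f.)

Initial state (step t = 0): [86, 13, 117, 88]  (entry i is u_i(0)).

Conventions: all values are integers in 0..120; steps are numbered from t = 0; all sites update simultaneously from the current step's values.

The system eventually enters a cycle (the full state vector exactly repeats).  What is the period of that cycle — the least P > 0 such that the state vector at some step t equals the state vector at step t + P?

Simulating step by step:
t=0: [86, 13, 117, 88]
t=1: [102, 99, 106, 103]
t=2: [94, 93, 94, 94]
t=3: [99, 99, 99, 99]
t=4: [96, 96, 96, 96]
t=5: [98, 98, 98, 98]
t=6: [97, 97, 97, 97]
t=7: [98, 98, 98, 98]

Answer: 2
Key observation: The state at step 5, [98, 98, 98, 98], reappears at step 7 — and no state repeats earlier — so the cycle the system enters has period 2.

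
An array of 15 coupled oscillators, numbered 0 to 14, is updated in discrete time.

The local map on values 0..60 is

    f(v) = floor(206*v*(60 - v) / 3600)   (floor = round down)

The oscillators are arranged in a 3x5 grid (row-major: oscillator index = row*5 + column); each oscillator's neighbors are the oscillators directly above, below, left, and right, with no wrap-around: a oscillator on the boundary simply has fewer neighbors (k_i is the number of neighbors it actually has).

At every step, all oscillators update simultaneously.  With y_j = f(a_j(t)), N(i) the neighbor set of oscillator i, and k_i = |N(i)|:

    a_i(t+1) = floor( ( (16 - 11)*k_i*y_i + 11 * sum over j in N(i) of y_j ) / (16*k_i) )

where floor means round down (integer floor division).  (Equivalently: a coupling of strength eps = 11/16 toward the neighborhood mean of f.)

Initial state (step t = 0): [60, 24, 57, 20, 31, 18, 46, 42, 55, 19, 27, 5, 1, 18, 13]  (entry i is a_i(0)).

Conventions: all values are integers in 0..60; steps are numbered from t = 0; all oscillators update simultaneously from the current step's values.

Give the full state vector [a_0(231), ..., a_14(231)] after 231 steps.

Simulating step by step:
t=0: [60, 24, 57, 20, 31, 18, 46, 42, 55, 19, 27, 5, 1, 18, 13]
t=1: [31, 25, 34, 31, 46, 33, 37, 24, 34, 36, 35, 25, 24, 25, 40]
t=2: [50, 49, 50, 47, 45, 49, 49, 49, 49, 45, 50, 49, 49, 48, 48]
t=3: [29, 29, 30, 32, 36, 29, 30, 29, 32, 34, 29, 29, 30, 31, 34]
t=4: [51, 51, 51, 50, 50, 51, 51, 51, 50, 50, 51, 51, 51, 50, 50]
t=5: [26, 26, 26, 27, 28, 26, 26, 26, 27, 28, 26, 26, 26, 27, 28]
t=6: [50, 50, 50, 50, 50, 50, 50, 50, 50, 50, 50, 50, 50, 50, 50]
t=7: [28, 28, 28, 28, 28, 28, 28, 28, 28, 28, 28, 28, 28, 28, 28]
t=8: [51, 51, 51, 51, 51, 51, 51, 51, 51, 51, 51, 51, 51, 51, 51]
t=9: [26, 26, 26, 26, 26, 26, 26, 26, 26, 26, 26, 26, 26, 26, 26]
t=10: [50, 50, 50, 50, 50, 50, 50, 50, 50, 50, 50, 50, 50, 50, 50]

Answer: [28, 28, 28, 28, 28, 28, 28, 28, 28, 28, 28, 28, 28, 28, 28]
Key observation: The state at step 6, [50, 50, 50, 50, 50, 50, 50, 50, 50, 50, 50, 50, 50, 50, 50], reappears at step 10: the system is in a cycle of period 4 from step 6 on.  Therefore the state at step 231 equals the state at step 6 + ((231 - 6) mod 4) = 7, which is [28, 28, 28, 28, 28, 28, 28, 28, 28, 28, 28, 28, 28, 28, 28].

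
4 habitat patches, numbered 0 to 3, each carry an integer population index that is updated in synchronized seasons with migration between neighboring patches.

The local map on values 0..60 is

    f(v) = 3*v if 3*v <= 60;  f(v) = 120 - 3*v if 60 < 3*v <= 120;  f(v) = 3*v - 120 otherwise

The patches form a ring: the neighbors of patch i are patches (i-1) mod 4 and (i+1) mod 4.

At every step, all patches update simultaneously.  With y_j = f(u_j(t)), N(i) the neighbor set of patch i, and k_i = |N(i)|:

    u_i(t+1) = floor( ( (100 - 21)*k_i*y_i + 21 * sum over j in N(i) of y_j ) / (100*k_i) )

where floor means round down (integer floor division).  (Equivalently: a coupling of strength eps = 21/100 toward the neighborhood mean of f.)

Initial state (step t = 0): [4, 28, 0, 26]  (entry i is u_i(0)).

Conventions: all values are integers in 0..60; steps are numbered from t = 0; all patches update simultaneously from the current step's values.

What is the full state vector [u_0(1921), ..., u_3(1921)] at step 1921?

Simulating step by step:
t=0: [4, 28, 0, 26]
t=1: [17, 29, 8, 34]
t=2: [45, 33, 24, 22]
t=3: [19, 23, 45, 49]
t=4: [53, 47, 20, 28]
t=5: [36, 26, 53, 38]
t=6: [14, 38, 35, 10]
t=7: [36, 10, 15, 29]
t=8: [16, 29, 42, 32]
t=9: [43, 31, 10, 24]
t=10: [14, 25, 31, 42]
t=11: [38, 42, 26, 11]
t=12: [8, 9, 37, 31]
t=13: [24, 24, 12, 24]
t=14: [48, 46, 38, 46]
t=15: [22, 17, 8, 17]
t=16: [53, 48, 29, 48]
t=17: [35, 26, 31, 26]
t=18: [20, 37, 30, 37]
t=19: [49, 16, 25, 16]
t=20: [31, 45, 45, 45]
t=21: [24, 16, 15, 16]
t=22: [48, 47, 45, 47]
t=23: [23, 20, 16, 20]
t=24: [52, 57, 50, 57]
t=25: [39, 47, 34, 47]
t=26: [6, 18, 18, 18]
t=27: [25, 50, 54, 50]
t=28: [41, 32, 39, 32]
t=29: [7, 19, 7, 19]
t=30: [28, 49, 28, 49]
t=31: [34, 28, 34, 28]
t=32: [21, 32, 21, 32]
t=33: [50, 30, 50, 30]
t=34: [30, 30, 30, 30]
t=35: [30, 30, 30, 30]

Answer: [30, 30, 30, 30]
Key observation: The state at step 34, [30, 30, 30, 30], reappears at step 35: the system is in a cycle of period 1 from step 34 on.  Therefore the state at step 1921 equals the state at step 34 + ((1921 - 34) mod 1) = 34, which is [30, 30, 30, 30].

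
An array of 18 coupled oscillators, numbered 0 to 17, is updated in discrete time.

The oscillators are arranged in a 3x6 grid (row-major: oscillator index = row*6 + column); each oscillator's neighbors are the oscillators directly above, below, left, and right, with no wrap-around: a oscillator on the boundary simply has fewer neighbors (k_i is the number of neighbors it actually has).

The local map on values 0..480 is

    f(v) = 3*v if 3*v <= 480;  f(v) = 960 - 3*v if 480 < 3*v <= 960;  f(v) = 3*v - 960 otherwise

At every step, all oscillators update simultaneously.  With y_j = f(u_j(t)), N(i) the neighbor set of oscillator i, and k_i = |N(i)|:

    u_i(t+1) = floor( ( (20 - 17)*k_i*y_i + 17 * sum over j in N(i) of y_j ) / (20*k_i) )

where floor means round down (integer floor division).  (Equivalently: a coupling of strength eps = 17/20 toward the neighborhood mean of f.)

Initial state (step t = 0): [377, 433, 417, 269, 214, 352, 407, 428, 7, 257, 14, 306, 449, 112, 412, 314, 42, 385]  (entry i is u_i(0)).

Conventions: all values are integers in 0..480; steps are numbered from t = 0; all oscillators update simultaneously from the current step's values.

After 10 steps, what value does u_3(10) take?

Simulating step by step:
t=0: [377, 433, 417, 269, 214, 352, 407, 428, 7, 257, 14, 306, 449, 112, 412, 314, 42, 385]
t=1: [280, 273, 189, 249, 130, 167, 289, 251, 232, 78, 149, 100, 311, 330, 147, 170, 91, 100]
t=2: [117, 225, 234, 320, 375, 362, 114, 143, 310, 327, 321, 386, 56, 195, 276, 336, 380, 288]
t=3: [319, 336, 127, 125, 61, 173, 319, 283, 183, 20, 120, 93, 329, 262, 148, 101, 68, 175]
t=4: [22, 147, 293, 233, 360, 262, 40, 151, 273, 316, 208, 392, 79, 191, 318, 246, 341, 270]
t=5: [248, 236, 251, 99, 236, 168, 232, 299, 138, 205, 137, 219, 251, 255, 213, 56, 210, 141]
t=6: [251, 175, 303, 272, 367, 304, 177, 248, 261, 325, 323, 410, 226, 196, 268, 307, 333, 332]
t=7: [398, 199, 221, 80, 78, 181, 264, 332, 119, 80, 100, 66, 382, 241, 190, 65, 29, 136]
t=8: [260, 215, 316, 254, 306, 246, 154, 244, 258, 268, 206, 348, 200, 208, 282, 232, 268, 182]
t=9: [357, 166, 199, 89, 222, 86, 286, 310, 136, 233, 144, 289, 393, 249, 239, 160, 312, 164]
t=10: [256, 212, 376, 300, 315, 203, 117, 256, 251, 376, 207, 342, 166, 171, 348, 221, 394, 119]

Answer: u_3(10) = 300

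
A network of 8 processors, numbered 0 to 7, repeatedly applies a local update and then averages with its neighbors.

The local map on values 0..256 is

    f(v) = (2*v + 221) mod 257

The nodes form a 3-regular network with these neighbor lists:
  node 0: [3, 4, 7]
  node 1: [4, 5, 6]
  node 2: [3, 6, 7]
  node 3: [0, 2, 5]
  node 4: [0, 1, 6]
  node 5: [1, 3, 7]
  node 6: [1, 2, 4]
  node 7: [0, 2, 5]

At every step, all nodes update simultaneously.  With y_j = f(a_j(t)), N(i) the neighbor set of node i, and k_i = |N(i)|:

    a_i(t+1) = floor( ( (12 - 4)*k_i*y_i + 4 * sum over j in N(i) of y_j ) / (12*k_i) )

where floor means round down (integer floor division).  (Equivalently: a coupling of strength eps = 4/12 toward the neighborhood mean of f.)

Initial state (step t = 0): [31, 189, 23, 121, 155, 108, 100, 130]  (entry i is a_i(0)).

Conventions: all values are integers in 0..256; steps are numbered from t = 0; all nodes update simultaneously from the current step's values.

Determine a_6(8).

Simulating step by step:
t=0: [31, 189, 23, 121, 155, 108, 100, 130]
t=1: [67, 96, 72, 161, 41, 177, 121, 173]
t=2: [79, 138, 104, 49, 81, 67, 171, 65]
t=3: [112, 190, 137, 84, 129, 109, 92, 106]
t=4: [184, 119, 209, 155, 195, 165, 159, 184]
t=5: [71, 152, 96, 37, 98, 57, 63, 76]
t=6: [105, 43, 131, 63, 129, 70, 96, 115]
t=7: [172, 86, 199, 116, 190, 106, 159, 185]
t=8: [74, 122, 103, 167, 81, 162, 53, 88]

Answer: a_6(8) = 53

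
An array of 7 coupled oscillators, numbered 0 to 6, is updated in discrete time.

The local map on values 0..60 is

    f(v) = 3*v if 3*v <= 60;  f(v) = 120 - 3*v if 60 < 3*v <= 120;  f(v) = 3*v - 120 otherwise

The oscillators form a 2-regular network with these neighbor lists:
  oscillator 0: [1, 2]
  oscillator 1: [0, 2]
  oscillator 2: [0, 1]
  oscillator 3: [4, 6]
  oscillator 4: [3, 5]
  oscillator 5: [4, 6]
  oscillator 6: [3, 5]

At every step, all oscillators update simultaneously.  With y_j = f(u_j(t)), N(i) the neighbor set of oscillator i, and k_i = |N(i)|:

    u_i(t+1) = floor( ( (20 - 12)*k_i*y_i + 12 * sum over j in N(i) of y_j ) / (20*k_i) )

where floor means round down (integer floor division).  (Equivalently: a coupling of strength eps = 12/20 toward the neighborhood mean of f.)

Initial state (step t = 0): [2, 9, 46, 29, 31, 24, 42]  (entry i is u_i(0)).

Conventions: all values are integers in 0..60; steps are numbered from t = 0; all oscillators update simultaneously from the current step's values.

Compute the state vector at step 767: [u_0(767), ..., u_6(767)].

Answer: [55, 56, 56, 27, 27, 27, 27]
Key observation: The state at step 14, [58, 59, 59, 9, 9, 9, 9], reappears at step 18: the system is in a cycle of period 4 from step 14 on.  Therefore the state at step 767 equals the state at step 14 + ((767 - 14) mod 4) = 15, which is [55, 56, 56, 27, 27, 27, 27].

Derivation:
t=0: [2, 9, 46, 29, 31, 24, 42]
t=1: [15, 18, 17, 23, 35, 29, 26]
t=2: [49, 50, 50, 37, 31, 30, 42]
t=3: [28, 29, 29, 13, 22, 21, 14]
t=4: [34, 33, 33, 44, 50, 51, 45]
t=5: [19, 20, 20, 18, 25, 26, 19]
t=6: [58, 59, 59, 52, 46, 47, 51]
t=7: [55, 56, 56, 29, 24, 23, 30]
t=8: [46, 47, 47, 36, 44, 43, 37]
t=9: [19, 20, 20, 11, 11, 9, 9]
t=10: [58, 59, 59, 31, 31, 28, 28]
t=11: [55, 56, 56, 29, 29, 33, 33]
t=12: [46, 47, 47, 29, 29, 24, 24]
t=13: [19, 20, 20, 37, 37, 43, 43]
t=14: [58, 59, 59, 9, 9, 9, 9]
t=15: [55, 56, 56, 27, 27, 27, 27]
t=16: [46, 47, 47, 39, 39, 39, 39]
t=17: [19, 20, 20, 3, 3, 3, 3]
t=18: [58, 59, 59, 9, 9, 9, 9]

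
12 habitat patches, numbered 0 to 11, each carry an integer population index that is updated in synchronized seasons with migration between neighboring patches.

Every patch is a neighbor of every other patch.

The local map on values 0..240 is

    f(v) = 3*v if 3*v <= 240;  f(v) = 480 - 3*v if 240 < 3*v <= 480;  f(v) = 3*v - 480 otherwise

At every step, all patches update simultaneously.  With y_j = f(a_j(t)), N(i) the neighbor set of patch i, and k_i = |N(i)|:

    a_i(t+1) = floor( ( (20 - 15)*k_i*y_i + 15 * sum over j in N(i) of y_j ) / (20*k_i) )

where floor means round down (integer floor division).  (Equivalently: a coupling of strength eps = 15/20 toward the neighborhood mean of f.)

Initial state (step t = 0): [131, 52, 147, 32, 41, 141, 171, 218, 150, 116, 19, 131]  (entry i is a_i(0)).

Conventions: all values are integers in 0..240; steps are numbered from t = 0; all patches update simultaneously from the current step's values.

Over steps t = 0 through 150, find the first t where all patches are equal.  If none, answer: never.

Simulating step by step:
t=0: [131, 52, 147, 32, 41, 141, 171, 218, 150, 116, 19, 131]  (not all equal)
t=1: [88, 101, 80, 90, 95, 83, 79, 104, 78, 97, 83, 88]  (not all equal)
t=2: [212, 205, 217, 211, 208, 215, 216, 204, 216, 207, 215, 212]  (not all equal)
t=3: [154, 150, 157, 154, 152, 156, 156, 150, 156, 152, 156, 154]  (not all equal)
t=4: [18, 20, 16, 18, 19, 17, 17, 20, 17, 19, 17, 18]  (not all equal)
t=5: [54, 55, 52, 54, 54, 53, 53, 55, 53, 54, 53, 54]  (not all equal)
t=6: [161, 161, 160, 161, 161, 160, 160, 161, 160, 161, 160, 161]  (not all equal)
t=7: [1, 1, 1, 1, 1, 1, 1, 1, 1, 1, 1, 1]  (all equal)

Answer: 7
Key observation: Synchronization is absorbing here: once all patches are equal they stay equal, and step 7 is the first all-equal step.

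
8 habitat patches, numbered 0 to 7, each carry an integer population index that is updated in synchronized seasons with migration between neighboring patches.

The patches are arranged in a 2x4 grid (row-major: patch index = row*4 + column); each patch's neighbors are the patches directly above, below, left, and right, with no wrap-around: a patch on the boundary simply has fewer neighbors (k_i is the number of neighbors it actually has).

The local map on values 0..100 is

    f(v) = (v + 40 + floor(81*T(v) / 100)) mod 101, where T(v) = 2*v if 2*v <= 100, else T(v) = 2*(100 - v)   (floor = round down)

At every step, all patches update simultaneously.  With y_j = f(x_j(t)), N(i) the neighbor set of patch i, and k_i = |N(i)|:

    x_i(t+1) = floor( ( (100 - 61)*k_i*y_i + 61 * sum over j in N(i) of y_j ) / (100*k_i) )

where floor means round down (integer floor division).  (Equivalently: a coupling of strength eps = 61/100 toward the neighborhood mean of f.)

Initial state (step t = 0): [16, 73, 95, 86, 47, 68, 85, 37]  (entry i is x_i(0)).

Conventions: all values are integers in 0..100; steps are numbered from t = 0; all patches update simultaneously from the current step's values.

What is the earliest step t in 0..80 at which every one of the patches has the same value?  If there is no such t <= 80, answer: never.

Answer: never
Key observation: The state at step 6 reappears at step 8 — the system is in a cycle of period 2 from step 6 on.  No step 0..8 is synchronized, and the cycle repeats forever, so no step up to 80 (or ever) has all patches equal.

Derivation:
t=0: [16, 73, 95, 86, 47, 68, 85, 37]  (not all equal)
t=1: [67, 58, 46, 41, 66, 56, 46, 42]  (not all equal)
t=2: [61, 62, 57, 50, 61, 63, 58, 51]  (not all equal)
t=3: [62, 62, 65, 68, 62, 62, 65, 68]  (not all equal)
t=4: [62, 61, 60, 58, 62, 61, 60, 58]  (not all equal)
t=5: [62, 62, 63, 64, 62, 62, 63, 64]  (not all equal)
t=6: [62, 61, 61, 61, 62, 61, 61, 61]  (not all equal)
t=7: [62, 62, 63, 63, 62, 62, 63, 63]  (not all equal)
t=8: [62, 61, 61, 61, 62, 61, 61, 61]  (not all equal)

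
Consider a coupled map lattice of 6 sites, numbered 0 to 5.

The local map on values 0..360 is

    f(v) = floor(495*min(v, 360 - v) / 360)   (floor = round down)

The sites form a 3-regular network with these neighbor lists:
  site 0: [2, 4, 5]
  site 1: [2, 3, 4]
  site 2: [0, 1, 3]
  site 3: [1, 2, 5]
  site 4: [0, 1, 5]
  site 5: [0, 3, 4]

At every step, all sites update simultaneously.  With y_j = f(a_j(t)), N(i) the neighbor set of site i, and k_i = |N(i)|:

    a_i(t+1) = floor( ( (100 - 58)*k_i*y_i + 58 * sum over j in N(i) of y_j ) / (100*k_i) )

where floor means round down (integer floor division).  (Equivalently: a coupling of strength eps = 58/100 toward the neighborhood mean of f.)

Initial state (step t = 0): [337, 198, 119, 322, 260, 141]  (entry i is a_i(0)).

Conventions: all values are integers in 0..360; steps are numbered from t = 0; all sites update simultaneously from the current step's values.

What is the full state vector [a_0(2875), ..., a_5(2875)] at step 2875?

Answer: [235, 235, 235, 235, 235, 235]
Key observation: The state at step 17, [235, 235, 235, 235, 235, 235], reappears at step 19: the system is in a cycle of period 2 from step 17 on.  Therefore the state at step 2875 equals the state at step 17 + ((2875 - 17) mod 2) = 17, which is [235, 235, 235, 235, 235, 235].

Derivation:
t=0: [337, 198, 119, 322, 260, 141]
t=1: [108, 161, 127, 133, 143, 123]
t=2: [166, 199, 179, 185, 186, 172]
t=3: [235, 232, 236, 236, 232, 235]
t=4: [171, 173, 171, 171, 174, 171]
t=5: [235, 236, 235, 235, 237, 235]
t=6: [170, 170, 170, 170, 169, 170]
t=7: [232, 232, 233, 233, 232, 232]
t=8: [175, 175, 174, 174, 176, 175]
t=9: [240, 240, 239, 239, 240, 240]
t=10: [165, 165, 165, 165, 165, 165]
t=11: [226, 226, 226, 226, 226, 226]
t=12: [184, 184, 184, 184, 184, 184]
t=13: [242, 242, 242, 242, 242, 242]
t=14: [162, 162, 162, 162, 162, 162]
t=15: [222, 222, 222, 222, 222, 222]
t=16: [189, 189, 189, 189, 189, 189]
t=17: [235, 235, 235, 235, 235, 235]
t=18: [171, 171, 171, 171, 171, 171]
t=19: [235, 235, 235, 235, 235, 235]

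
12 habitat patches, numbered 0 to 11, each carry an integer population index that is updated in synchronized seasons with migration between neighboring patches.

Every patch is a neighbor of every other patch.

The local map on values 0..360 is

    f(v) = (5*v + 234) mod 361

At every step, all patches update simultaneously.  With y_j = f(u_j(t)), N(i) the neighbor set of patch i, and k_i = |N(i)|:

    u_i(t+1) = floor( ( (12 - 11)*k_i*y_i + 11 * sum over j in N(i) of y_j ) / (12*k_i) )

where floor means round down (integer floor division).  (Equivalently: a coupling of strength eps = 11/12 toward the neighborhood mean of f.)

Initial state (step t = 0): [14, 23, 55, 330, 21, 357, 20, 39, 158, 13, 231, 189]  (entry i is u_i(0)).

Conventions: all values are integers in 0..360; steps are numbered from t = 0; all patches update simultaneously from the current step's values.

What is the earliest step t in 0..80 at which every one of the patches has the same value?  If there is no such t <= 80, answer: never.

Answer: 1
Key observation: Synchronization is absorbing here: once all patches are equal they stay equal, and step 1 is the first all-equal step.

Derivation:
t=0: [14, 23, 55, 330, 21, 357, 20, 39, 158, 13, 231, 189]  (not all equal)
t=1: [236, 236, 236, 236, 236, 236, 236, 236, 236, 236, 236, 236]  (all equal)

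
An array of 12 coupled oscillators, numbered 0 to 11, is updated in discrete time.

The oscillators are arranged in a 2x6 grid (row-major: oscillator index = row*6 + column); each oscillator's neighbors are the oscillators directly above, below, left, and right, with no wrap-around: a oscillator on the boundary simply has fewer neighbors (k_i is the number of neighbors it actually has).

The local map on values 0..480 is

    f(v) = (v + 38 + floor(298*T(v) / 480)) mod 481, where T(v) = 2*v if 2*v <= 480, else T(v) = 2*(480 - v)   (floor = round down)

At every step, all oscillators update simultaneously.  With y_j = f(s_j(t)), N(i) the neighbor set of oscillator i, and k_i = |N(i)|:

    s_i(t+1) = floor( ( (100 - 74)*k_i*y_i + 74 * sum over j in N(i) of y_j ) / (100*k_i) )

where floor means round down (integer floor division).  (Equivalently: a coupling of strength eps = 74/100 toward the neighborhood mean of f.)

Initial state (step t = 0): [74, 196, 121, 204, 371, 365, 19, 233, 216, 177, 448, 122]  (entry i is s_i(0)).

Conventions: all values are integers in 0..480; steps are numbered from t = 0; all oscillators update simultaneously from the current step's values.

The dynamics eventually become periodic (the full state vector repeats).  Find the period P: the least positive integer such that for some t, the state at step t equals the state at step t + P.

Simulating step by step:
t=0: [74, 196, 121, 204, 371, 365, 19, 233, 216, 177, 448, 122]
t=1: [258, 269, 211, 202, 46, 155, 125, 168, 213, 137, 210, 120]
t=2: [173, 154, 39, 129, 140, 265, 269, 215, 203, 106, 202, 232]
t=3: [284, 244, 210, 270, 195, 181, 193, 128, 111, 157, 175, 55]
t=4: [230, 131, 122, 242, 360, 350, 273, 293, 256, 299, 364, 364]
t=5: [173, 200, 208, 137, 73, 66, 79, 146, 140, 82, 68, 66]
t=6: [191, 201, 178, 199, 229, 190, 348, 235, 241, 276, 199, 186]
t=7: [148, 245, 139, 147, 133, 314, 220, 63, 173, 47, 151, 290]
t=8: [148, 245, 309, 299, 289, 174, 215, 186, 276, 325, 236, 188]
t=9: [144, 246, 84, 78, 168, 311, 314, 171, 171, 81, 174, 309]
t=10: [156, 272, 237, 267, 284, 202, 308, 255, 323, 318, 286, 207]
t=11: [161, 162, 84, 84, 66, 41, 197, 82, 82, 80, 66, 39]
t=12: [429, 312, 267, 213, 181, 148, 353, 329, 221, 212, 178, 148]
t=13: [66, 71, 63, 147, 322, 396, 62, 67, 61, 137, 321, 394]
t=14: [186, 187, 228, 243, 142, 63, 183, 183, 220, 241, 137, 63]
t=15: [452, 358, 165, 152, 245, 244, 450, 352, 163, 145, 244, 240]
t=16: [51, 144, 314, 311, 163, 94, 52, 143, 311, 310, 160, 94]
t=17: [229, 238, 146, 157, 282, 305, 228, 238, 146, 155, 282, 302]
t=18: [76, 152, 303, 306, 158, 81, 76, 152, 302, 306, 157, 81]
t=19: [270, 262, 153, 156, 271, 283, 270, 262, 153, 155, 271, 281]
t=20: [87, 160, 309, 310, 160, 85, 87, 160, 309, 310, 160, 85]
t=21: [293, 277, 156, 156, 276, 290, 293, 277, 156, 156, 276, 290]
t=22: [83, 159, 312, 312, 159, 83, 83, 159, 312, 312, 159, 83]
t=23: [286, 273, 155, 155, 273, 286, 286, 273, 155, 155, 273, 286]
t=24: [84, 159, 311, 311, 159, 84, 84, 159, 311, 311, 159, 84]
t=25: [288, 274, 155, 155, 274, 288, 288, 274, 155, 155, 274, 288]
t=26: [84, 159, 311, 311, 159, 84, 84, 159, 311, 311, 159, 84]

Answer: 2
Key observation: The state at step 24, [84, 159, 311, 311, 159, 84, 84, 159, 311, 311, 159, 84], reappears at step 26 — and no state repeats earlier — so the cycle the system enters has period 2.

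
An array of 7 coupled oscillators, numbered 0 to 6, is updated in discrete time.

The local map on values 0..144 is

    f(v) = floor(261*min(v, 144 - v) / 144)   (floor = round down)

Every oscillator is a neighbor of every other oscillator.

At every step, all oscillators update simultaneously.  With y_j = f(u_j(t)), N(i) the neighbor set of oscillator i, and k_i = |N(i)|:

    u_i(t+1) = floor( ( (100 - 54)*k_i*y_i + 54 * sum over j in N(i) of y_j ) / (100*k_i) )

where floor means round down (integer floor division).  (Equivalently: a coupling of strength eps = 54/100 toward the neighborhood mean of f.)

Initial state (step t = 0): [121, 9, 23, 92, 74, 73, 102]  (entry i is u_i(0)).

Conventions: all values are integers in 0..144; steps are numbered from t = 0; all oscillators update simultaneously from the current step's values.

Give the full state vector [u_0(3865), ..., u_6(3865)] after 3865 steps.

Simulating step by step:
t=0: [121, 9, 23, 92, 74, 73, 102]
t=1: [62, 52, 62, 81, 93, 94, 75]
t=2: [107, 101, 107, 108, 100, 99, 112]
t=3: [69, 72, 69, 68, 73, 74, 65]
t=4: [124, 126, 124, 124, 126, 125, 121]
t=5: [35, 34, 35, 35, 34, 34, 37]
t=6: [62, 62, 62, 62, 62, 62, 64]
t=7: [112, 112, 112, 112, 112, 112, 113]
t=8: [57, 57, 57, 57, 57, 57, 57]
t=9: [103, 103, 103, 103, 103, 103, 103]
t=10: [74, 74, 74, 74, 74, 74, 74]
t=11: [126, 126, 126, 126, 126, 126, 126]
t=12: [32, 32, 32, 32, 32, 32, 32]
t=13: [58, 58, 58, 58, 58, 58, 58]
t=14: [105, 105, 105, 105, 105, 105, 105]
t=15: [70, 70, 70, 70, 70, 70, 70]
t=16: [126, 126, 126, 126, 126, 126, 126]

Answer: [70, 70, 70, 70, 70, 70, 70]
Key observation: The state at step 11, [126, 126, 126, 126, 126, 126, 126], reappears at step 16: the system is in a cycle of period 5 from step 11 on.  Therefore the state at step 3865 equals the state at step 11 + ((3865 - 11) mod 5) = 15, which is [70, 70, 70, 70, 70, 70, 70].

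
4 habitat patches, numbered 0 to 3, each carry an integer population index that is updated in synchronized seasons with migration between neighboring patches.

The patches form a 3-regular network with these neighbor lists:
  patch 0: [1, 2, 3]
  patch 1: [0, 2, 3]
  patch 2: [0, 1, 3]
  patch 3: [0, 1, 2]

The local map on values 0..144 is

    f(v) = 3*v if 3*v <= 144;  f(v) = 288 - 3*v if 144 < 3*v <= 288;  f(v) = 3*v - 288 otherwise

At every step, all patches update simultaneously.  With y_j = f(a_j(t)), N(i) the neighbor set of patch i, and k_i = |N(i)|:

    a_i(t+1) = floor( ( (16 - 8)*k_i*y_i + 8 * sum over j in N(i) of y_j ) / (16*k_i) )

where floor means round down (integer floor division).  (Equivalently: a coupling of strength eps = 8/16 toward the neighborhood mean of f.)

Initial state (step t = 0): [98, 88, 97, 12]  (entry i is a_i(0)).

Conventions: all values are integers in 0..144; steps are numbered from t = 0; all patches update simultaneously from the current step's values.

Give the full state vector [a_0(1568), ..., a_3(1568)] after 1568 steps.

Answer: [37, 35, 36, 31]
Key observation: The state at step 4, [106, 104, 105, 100], reappears at step 9: the system is in a cycle of period 5 from step 4 on.  Therefore the state at step 1568 equals the state at step 4 + ((1568 - 4) mod 5) = 8, which is [37, 35, 36, 31].

Derivation:
t=0: [98, 88, 97, 12]
t=1: [13, 19, 12, 23]
t=2: [46, 52, 45, 56]
t=3: [133, 131, 132, 127]
t=4: [106, 104, 105, 100]
t=5: [25, 23, 24, 19]
t=6: [70, 68, 69, 64]
t=7: [82, 84, 83, 88]
t=8: [37, 35, 36, 31]
t=9: [106, 104, 105, 100]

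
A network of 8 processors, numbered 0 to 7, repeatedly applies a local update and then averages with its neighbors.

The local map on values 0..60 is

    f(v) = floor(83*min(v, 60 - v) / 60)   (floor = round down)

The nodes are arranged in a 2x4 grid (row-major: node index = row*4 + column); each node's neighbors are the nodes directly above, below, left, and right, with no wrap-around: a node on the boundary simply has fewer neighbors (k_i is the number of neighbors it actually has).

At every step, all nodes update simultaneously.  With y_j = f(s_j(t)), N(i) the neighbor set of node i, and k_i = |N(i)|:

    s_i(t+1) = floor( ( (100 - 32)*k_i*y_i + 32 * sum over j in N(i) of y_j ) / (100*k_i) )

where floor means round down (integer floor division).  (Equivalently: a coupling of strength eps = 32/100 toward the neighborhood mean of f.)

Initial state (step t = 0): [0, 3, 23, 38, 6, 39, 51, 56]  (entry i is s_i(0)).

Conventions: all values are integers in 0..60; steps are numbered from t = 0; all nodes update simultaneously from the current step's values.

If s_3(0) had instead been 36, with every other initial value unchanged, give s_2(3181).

Answer: s_2(3181) = 29
Key observation: The state at step 24, [40, 40, 39, 37, 40, 40, 39, 37], reappears at step 28: the system is in a cycle of period 4 from step 24 on.  Therefore the state at step 3181 equals the state at step 24 + ((3181 - 24) mod 4) = 25, which is [27, 27, 29, 30, 27, 27, 29, 30].

Derivation:
t=0: [0, 3, 23, 36, 6, 39, 51, 56]
t=1: [1, 9, 26, 28, 10, 22, 15, 10]
t=2: [4, 15, 31, 33, 13, 25, 21, 18]
t=3: [9, 22, 36, 35, 17, 30, 30, 26]
t=4: [16, 29, 33, 34, 24, 37, 39, 35]
t=5: [26, 36, 36, 35, 30, 31, 30, 33]
t=6: [35, 33, 33, 34, 39, 39, 39, 37]
t=7: [33, 35, 35, 34, 29, 29, 30, 31]
t=8: [37, 34, 34, 35, 39, 39, 40, 39]
t=9: [31, 33, 34, 33, 29, 29, 28, 29]
t=10: [39, 37, 35, 37, 40, 39, 38, 39]
t=11: [29, 30, 32, 31, 27, 29, 30, 29]
t=12: [39, 40, 38, 39, 37, 39, 40, 40]
t=13: [29, 27, 29, 28, 30, 28, 27, 27]
t=14: [39, 37, 39, 38, 40, 38, 37, 37]
t=15: [29, 30, 29, 30, 27, 29, 30, 30]
t=16: [39, 40, 40, 40, 37, 39, 40, 41]
t=17: [29, 27, 27, 26, 30, 28, 27, 26]
t=18: [39, 37, 36, 35, 40, 38, 36, 35]
t=19: [29, 30, 32, 33, 27, 30, 32, 33]
t=20: [39, 40, 38, 37, 38, 40, 38, 37]
t=21: [28, 27, 29, 30, 29, 27, 29, 30]
t=22: [38, 37, 39, 40, 39, 37, 39, 40]
t=23: [30, 30, 29, 27, 29, 30, 29, 27]
t=24: [40, 40, 39, 37, 40, 40, 39, 37]
t=25: [27, 27, 29, 30, 27, 27, 29, 30]
t=26: [37, 37, 39, 40, 37, 37, 39, 40]
t=27: [31, 30, 29, 27, 31, 30, 29, 27]
t=28: [40, 40, 39, 37, 40, 40, 39, 37]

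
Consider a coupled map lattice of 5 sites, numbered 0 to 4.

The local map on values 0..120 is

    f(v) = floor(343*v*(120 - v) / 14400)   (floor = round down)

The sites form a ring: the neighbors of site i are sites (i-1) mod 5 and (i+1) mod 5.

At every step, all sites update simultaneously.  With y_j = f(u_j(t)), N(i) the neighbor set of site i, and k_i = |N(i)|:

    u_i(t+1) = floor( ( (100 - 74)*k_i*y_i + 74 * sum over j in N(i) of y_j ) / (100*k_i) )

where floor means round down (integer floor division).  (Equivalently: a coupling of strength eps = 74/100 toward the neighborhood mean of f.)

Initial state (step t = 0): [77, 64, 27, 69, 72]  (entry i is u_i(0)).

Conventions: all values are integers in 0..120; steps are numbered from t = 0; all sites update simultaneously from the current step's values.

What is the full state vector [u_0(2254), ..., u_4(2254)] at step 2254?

Answer: [78, 78, 78, 78, 78]
Key observation: The state at step 4, [78, 78, 78, 78, 78], reappears at step 5: the system is in a cycle of period 1 from step 4 on.  Therefore the state at step 2254 equals the state at step 4 + ((2254 - 4) mod 1) = 4, which is [78, 78, 78, 78, 78].

Derivation:
t=0: [77, 64, 27, 69, 72]
t=1: [82, 72, 77, 73, 80]
t=2: [77, 77, 80, 78, 77]
t=3: [78, 77, 77, 77, 78]
t=4: [78, 78, 78, 78, 78]
t=5: [78, 78, 78, 78, 78]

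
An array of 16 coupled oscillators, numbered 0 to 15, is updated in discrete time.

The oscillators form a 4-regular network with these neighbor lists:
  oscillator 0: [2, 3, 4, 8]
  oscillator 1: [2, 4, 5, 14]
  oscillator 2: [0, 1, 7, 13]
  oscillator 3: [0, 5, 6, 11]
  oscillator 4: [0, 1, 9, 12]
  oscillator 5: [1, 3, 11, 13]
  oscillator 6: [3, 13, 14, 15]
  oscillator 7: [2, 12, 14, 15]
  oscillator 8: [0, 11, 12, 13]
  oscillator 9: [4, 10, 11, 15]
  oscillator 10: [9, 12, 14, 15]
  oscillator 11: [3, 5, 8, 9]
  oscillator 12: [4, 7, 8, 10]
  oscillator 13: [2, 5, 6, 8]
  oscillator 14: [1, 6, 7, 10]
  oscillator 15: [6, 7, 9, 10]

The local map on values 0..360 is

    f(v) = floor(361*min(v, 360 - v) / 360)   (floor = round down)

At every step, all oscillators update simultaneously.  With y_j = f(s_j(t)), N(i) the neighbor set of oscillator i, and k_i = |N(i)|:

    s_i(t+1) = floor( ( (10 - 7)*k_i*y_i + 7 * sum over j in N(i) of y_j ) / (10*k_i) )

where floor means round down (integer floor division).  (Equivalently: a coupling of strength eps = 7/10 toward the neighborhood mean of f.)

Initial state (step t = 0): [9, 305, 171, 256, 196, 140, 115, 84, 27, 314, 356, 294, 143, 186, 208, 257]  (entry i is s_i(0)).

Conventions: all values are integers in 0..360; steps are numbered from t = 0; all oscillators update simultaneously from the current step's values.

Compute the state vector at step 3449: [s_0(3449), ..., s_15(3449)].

Simulating step by step:
t=0: [9, 305, 171, 256, 196, 140, 115, 84, 27, 314, 356, 294, 143, 186, 208, 257]
t=1: [84, 126, 107, 88, 93, 111, 127, 124, 76, 72, 78, 75, 91, 131, 90, 74]
t=2: [88, 107, 113, 95, 93, 106, 105, 100, 89, 77, 80, 83, 92, 112, 106, 92]
t=3: [94, 105, 105, 95, 91, 101, 102, 100, 92, 84, 88, 89, 90, 105, 100, 90]
t=4: [95, 100, 102, 96, 92, 99, 98, 97, 93, 87, 90, 91, 91, 101, 99, 92]
t=5: [95, 98, 99, 95, 92, 97, 97, 96, 94, 89, 91, 92, 92, 98, 97, 92]
t=6: [95, 96, 97, 95, 93, 96, 95, 95, 94, 90, 92, 93, 92, 97, 95, 92]
t=7: [94, 95, 96, 94, 93, 95, 94, 94, 94, 91, 92, 93, 93, 95, 94, 92]
t=8: [94, 94, 94, 94, 93, 94, 93, 93, 93, 92, 92, 93, 93, 94, 93, 92]
t=9: [93, 93, 93, 93, 93, 93, 93, 93, 93, 92, 92, 93, 92, 93, 93, 92]
t=10: [93, 93, 93, 93, 92, 93, 92, 92, 92, 92, 92, 92, 92, 93, 92, 92]
t=11: [92, 92, 92, 92, 92, 92, 92, 92, 92, 92, 92, 92, 92, 92, 92, 92]
t=12: [92, 92, 92, 92, 92, 92, 92, 92, 92, 92, 92, 92, 92, 92, 92, 92]

Answer: [92, 92, 92, 92, 92, 92, 92, 92, 92, 92, 92, 92, 92, 92, 92, 92]
Key observation: The state at step 11, [92, 92, 92, 92, 92, 92, 92, 92, 92, 92, 92, 92, 92, 92, 92, 92], reappears at step 12: the system is in a cycle of period 1 from step 11 on.  Therefore the state at step 3449 equals the state at step 11 + ((3449 - 11) mod 1) = 11, which is [92, 92, 92, 92, 92, 92, 92, 92, 92, 92, 92, 92, 92, 92, 92, 92].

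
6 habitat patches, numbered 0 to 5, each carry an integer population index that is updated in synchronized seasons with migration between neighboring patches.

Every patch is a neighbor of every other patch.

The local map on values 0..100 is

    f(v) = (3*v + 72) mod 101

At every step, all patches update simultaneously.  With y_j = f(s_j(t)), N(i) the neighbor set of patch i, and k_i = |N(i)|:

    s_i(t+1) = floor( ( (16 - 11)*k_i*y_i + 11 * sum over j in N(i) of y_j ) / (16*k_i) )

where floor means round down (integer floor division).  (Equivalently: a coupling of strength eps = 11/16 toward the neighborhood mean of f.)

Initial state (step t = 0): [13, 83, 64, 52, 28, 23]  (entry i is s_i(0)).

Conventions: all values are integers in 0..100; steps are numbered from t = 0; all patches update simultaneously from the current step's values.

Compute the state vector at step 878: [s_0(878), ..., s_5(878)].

Answer: [65, 65, 65, 65, 65, 65]
Key observation: The state at step 19, [65, 65, 65, 65, 65, 65], reappears at step 20: the system is in a cycle of period 1 from step 19 on.  Therefore the state at step 878 equals the state at step 19 + ((878 - 19) mod 1) = 19, which is [65, 65, 65, 65, 65, 65].

Derivation:
t=0: [13, 83, 64, 52, 28, 23]
t=1: [30, 32, 39, 33, 38, 36]
t=2: [72, 73, 77, 74, 76, 75]
t=3: [78, 78, 63, 79, 80, 79]
t=4: [12, 12, 22, 12, 13, 12]
t=5: [11, 11, 16, 11, 12, 11]
t=6: [6, 6, 9, 6, 7, 6]
t=7: [91, 91, 93, 91, 92, 91]
t=8: [43, 43, 44, 43, 43, 43]
t=9: [86, 86, 69, 86, 86, 86]
t=10: [33, 33, 42, 33, 33, 33]
t=11: [73, 73, 78, 73, 73, 73]
t=12: [77, 77, 62, 77, 77, 77]
t=13: [7, 7, 17, 7, 7, 7]
t=14: [83, 83, 70, 83, 83, 83]
t=15: [26, 26, 37, 26, 26, 26]
t=16: [53, 53, 59, 53, 53, 53]
t=17: [31, 31, 34, 31, 31, 31]
t=18: [65, 65, 66, 65, 65, 65]
t=19: [65, 65, 65, 65, 65, 65]
t=20: [65, 65, 65, 65, 65, 65]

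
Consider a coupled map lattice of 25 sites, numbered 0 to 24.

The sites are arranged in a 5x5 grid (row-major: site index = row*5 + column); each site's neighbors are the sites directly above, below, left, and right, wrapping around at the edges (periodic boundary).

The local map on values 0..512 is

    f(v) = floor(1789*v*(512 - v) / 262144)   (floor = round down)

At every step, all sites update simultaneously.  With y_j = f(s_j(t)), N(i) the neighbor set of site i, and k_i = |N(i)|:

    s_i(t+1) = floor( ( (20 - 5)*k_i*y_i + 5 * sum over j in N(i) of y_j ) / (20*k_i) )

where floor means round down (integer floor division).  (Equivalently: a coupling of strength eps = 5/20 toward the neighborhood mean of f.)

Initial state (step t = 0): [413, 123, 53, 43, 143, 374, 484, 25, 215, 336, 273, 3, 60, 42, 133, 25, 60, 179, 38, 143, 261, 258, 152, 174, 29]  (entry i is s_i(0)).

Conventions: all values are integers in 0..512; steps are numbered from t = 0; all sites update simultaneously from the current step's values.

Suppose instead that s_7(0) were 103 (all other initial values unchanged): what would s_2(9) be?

Simulating step by step:
t=0: [413, 123, 53, 43, 143, 374, 484, 103, 215, 336, 273, 3, 60, 42, 133, 25, 60, 179, 38, 143, 261, 258, 152, 174, 29]
t=1: [302, 306, 194, 187, 327, 340, 129, 270, 386, 395, 383, 64, 191, 168, 341, 152, 197, 358, 172, 310, 391, 418, 368, 346, 169]
t=2: [421, 413, 418, 407, 406, 388, 344, 427, 346, 332, 338, 240, 401, 392, 389, 374, 393, 382, 398, 418, 333, 297, 361, 391, 393]
t=3: [277, 294, 275, 297, 299, 337, 376, 270, 372, 388, 391, 422, 311, 323, 331, 351, 337, 334, 309, 282, 389, 412, 364, 322, 319]
t=4: [432, 422, 438, 429, 427, 391, 357, 432, 367, 345, 332, 287, 414, 413, 400, 382, 384, 405, 426, 434, 340, 306, 371, 415, 416]
t=5: [252, 273, 234, 250, 256, 329, 361, 253, 344, 372, 393, 417, 285, 283, 310, 339, 345, 297, 254, 246, 378, 406, 343, 275, 275]
t=6: [438, 430, 440, 443, 441, 400, 377, 438, 401, 371, 333, 297, 430, 438, 417, 393, 382, 431, 445, 441, 357, 318, 397, 441, 438]
t=7: [236, 255, 223, 215, 222, 311, 335, 234, 290, 335, 387, 409, 249, 229, 277, 322, 341, 246, 207, 223, 356, 394, 301, 218, 229]
t=8: [438, 435, 439, 435, 437, 418, 403, 440, 437, 412, 345, 313, 435, 441, 433, 409, 389, 441, 432, 437, 385, 341, 427, 436, 437]
t=9: [231, 241, 220, 226, 226, 275, 295, 222, 225, 269, 370, 396, 237, 217, 244, 294, 327, 224, 230, 228, 320, 368, 251, 227, 230]

Answer: s_2(9) = 220
Key observation: This trace re-runs the system from the modified initial state.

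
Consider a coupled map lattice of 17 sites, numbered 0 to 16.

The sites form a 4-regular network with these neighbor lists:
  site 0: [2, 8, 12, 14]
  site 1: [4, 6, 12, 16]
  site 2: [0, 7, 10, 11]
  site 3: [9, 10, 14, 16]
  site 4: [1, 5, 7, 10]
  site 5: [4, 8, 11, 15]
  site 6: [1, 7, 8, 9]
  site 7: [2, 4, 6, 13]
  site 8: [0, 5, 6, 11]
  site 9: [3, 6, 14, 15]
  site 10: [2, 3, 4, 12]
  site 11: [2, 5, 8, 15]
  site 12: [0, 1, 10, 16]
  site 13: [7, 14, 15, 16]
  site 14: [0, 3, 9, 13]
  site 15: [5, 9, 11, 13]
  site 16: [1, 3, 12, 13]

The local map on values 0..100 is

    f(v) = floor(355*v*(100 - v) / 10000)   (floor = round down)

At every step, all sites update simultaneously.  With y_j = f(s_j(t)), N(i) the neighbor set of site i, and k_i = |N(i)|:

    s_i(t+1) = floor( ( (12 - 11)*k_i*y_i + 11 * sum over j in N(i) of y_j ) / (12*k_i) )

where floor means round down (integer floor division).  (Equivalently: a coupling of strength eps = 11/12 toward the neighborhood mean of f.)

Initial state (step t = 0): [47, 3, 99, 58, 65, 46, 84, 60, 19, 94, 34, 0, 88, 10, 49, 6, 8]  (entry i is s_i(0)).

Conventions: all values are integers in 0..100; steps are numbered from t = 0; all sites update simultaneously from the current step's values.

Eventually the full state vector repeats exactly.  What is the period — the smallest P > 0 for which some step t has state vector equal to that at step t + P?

Simulating step by step:
t=0: [47, 3, 99, 58, 65, 46, 84, 60, 19, 94, 34, 0, 88, 10, 49, 6, 8]
t=1: [49, 44, 58, 55, 66, 42, 42, 43, 55, 56, 53, 37, 49, 52, 58, 33, 39]
t=2: [86, 84, 86, 86, 86, 81, 86, 84, 85, 84, 85, 84, 86, 84, 87, 85, 87]
t=3: [42, 41, 44, 42, 47, 45, 46, 43, 46, 42, 42, 46, 43, 43, 44, 48, 44]
t=4: [87, 87, 86, 86, 86, 87, 86, 87, 87, 87, 86, 87, 86, 87, 86, 87, 86]
t=5: [41, 41, 40, 41, 40, 40, 40, 41, 40, 41, 42, 40, 41, 40, 40, 40, 41]
t=6: [85, 85, 85, 85, 85, 85, 85, 85, 85, 85, 85, 85, 85, 85, 85, 85, 85]
t=7: [45, 45, 45, 45, 45, 45, 45, 45, 45, 45, 45, 45, 45, 45, 45, 45, 45]
t=8: [87, 87, 87, 87, 87, 87, 87, 87, 87, 87, 87, 87, 87, 87, 87, 87, 87]
t=9: [40, 40, 40, 40, 40, 40, 40, 40, 40, 40, 40, 40, 40, 40, 40, 40, 40]
t=10: [85, 85, 85, 85, 85, 85, 85, 85, 85, 85, 85, 85, 85, 85, 85, 85, 85]

Answer: 4
Key observation: The state at step 6, [85, 85, 85, 85, 85, 85, 85, 85, 85, 85, 85, 85, 85, 85, 85, 85, 85], reappears at step 10 — and no state repeats earlier — so the cycle the system enters has period 4.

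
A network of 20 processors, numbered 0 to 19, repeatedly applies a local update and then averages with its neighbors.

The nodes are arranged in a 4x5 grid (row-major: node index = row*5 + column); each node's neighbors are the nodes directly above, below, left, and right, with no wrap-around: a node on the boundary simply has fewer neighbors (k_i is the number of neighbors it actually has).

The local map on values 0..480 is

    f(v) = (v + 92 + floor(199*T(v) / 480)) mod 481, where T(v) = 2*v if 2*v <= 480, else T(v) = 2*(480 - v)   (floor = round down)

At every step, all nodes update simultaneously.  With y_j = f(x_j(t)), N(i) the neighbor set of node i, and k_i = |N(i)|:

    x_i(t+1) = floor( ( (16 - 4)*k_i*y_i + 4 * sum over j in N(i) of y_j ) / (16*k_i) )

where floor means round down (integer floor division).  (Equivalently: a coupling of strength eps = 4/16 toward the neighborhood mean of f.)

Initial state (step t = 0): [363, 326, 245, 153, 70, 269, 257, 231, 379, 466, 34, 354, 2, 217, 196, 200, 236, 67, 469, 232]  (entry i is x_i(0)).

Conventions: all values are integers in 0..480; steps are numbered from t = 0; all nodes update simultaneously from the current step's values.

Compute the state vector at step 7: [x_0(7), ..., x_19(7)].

Answer: [224, 194, 191, 235, 111, 218, 211, 244, 408, 408, 61, 328, 401, 267, 238, 107, 360, 377, 417, 280]

Derivation:
t=0: [363, 326, 245, 153, 70, 269, 257, 231, 379, 466, 34, 354, 2, 217, 196, 200, 236, 67, 469, 232]
t=1: [68, 62, 76, 306, 222, 63, 52, 41, 85, 127, 163, 73, 91, 49, 348, 367, 93, 179, 88, 93]
t=2: [213, 206, 209, 87, 60, 221, 190, 182, 231, 270, 334, 237, 255, 187, 114, 134, 256, 378, 260, 236]
t=3: [60, 427, 450, 247, 189, 53, 388, 380, 97, 85, 82, 71, 99, 352, 269, 267, 76, 67, 85, 75]
t=4: [184, 90, 80, 104, 365, 184, 91, 98, 229, 248, 219, 217, 240, 104, 85, 99, 214, 223, 227, 209]
t=5: [406, 269, 245, 239, 94, 379, 253, 239, 77, 67, 67, 25, 73, 233, 252, 206, 26, 20, 84, 389]
t=6: [74, 55, 50, 81, 230, 83, 58, 70, 195, 206, 217, 142, 190, 74, 66, 395, 165, 146, 203, 93]
t=7: [224, 194, 191, 235, 111, 218, 211, 244, 408, 408, 61, 328, 401, 267, 238, 107, 360, 377, 417, 280]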